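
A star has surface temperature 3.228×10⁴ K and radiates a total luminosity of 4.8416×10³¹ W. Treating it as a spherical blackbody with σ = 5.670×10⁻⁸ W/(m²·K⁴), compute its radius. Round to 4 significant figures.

R ≈ 7.911×10⁹ m

L = 4πR²σT⁴ ⇒ R = √(L/(4πσT⁴)).
σT⁴ = 6.15626×10¹⁰ W/m², so R = √(4.8416×10³¹/(4π×6.15626×10¹⁰)) = 7.911×10⁹ m.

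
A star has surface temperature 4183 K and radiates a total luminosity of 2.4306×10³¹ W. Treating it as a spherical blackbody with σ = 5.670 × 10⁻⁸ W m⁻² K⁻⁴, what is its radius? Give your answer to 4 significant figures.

R ≈ 3.338×10¹¹ m

L = 4πR²σT⁴ ⇒ R = √(L/(4πσT⁴)).
σT⁴ = 1.73594×10⁷ W/m², so R = √(2.4306×10³¹/(4π×1.73594×10⁷)) = 3.338×10¹¹ m.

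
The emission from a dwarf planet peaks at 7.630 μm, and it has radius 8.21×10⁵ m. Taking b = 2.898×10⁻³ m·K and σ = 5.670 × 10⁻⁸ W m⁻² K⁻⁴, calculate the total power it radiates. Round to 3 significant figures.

Wien's law: T = b/λ_max = 2.898×10⁻³/7.630×10⁻⁶ = 379.817 K.
Surface area A = 4πR² = 4π(8.21×10⁵ m)² = 8.47025×10¹² m².
Then P = σAT⁴ = 5.670×10⁻⁸×8.47025×10¹²×(379.817)⁴ = 9.99×10¹⁵ W.

P ≈ 9.99×10¹⁵ W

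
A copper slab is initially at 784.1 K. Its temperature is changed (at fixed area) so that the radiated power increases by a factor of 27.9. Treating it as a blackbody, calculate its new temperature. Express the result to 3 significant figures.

P ∝ T⁴, so T₂/T₁ = (P₂/P₁)^(1/4) = (27.9)^(1/4) = 2.29827.
T₂ = 784.1 × 2.29827 = 1.80×10³ K.

T₂ ≈ 1.80×10³ K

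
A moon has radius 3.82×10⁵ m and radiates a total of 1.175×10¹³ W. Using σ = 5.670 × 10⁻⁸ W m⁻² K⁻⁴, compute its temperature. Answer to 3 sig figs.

Surface area A = 4πR² = 4π(3.82×10⁵ m)² = 1.83374×10¹² m².
P = σAT⁴ ⇒ T = (P/(σA))^(1/4) = (1.175×10¹³/(5.670×10⁻⁸×1.83374×10¹²))^(1/4) = 103 K.

T ≈ 103 K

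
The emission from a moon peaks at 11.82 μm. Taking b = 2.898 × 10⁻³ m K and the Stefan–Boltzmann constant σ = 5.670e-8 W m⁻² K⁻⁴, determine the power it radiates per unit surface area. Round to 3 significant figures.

I ≈ 205 W/m²

Wien's law: T = b/λ_max = 2.898×10⁻³/1.182×10⁻⁵ = 245.178 K.
Then I = σT⁴ = 5.670×10⁻⁸×(245.178)⁴ = 205 W/m².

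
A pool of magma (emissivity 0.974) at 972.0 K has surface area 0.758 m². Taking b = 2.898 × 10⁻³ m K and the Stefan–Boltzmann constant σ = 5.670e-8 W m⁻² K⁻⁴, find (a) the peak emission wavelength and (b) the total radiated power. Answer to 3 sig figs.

λ_max ≈ 2.98 μm; P ≈ 3.74×10⁴ W

(a) λ_max = b/T = 2.898×10⁻³/972.0 = 2.981×10⁻⁶ m = 2.98 μm.
Area A = 0.758 m².
(b) P = εσAT⁴ = 0.974×5.670×10⁻⁸×0.758×(972.0)⁴ = 3.74×10⁴ W.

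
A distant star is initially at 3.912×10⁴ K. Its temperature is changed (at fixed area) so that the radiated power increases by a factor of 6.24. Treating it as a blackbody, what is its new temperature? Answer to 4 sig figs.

T₂ ≈ 6.183×10⁴ K

P ∝ T⁴, so T₂/T₁ = (P₂/P₁)^(1/4) = (6.24)^(1/4) = 1.58051.
T₂ = 3.912×10⁴ × 1.58051 = 6.183×10⁴ K.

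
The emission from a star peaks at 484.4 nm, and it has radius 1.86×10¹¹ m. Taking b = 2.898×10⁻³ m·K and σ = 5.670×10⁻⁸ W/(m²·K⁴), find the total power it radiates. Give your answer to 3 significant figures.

Wien's law: T = b/λ_max = 2.898×10⁻³/4.844×10⁻⁷ = 5982.66 K.
Surface area A = 4πR² = 4π(1.86×10¹¹ m)² = 4.34746×10²³ m².
Then P = σAT⁴ = 5.670×10⁻⁸×4.34746×10²³×(5982.66)⁴ = 3.16×10³¹ W.

P ≈ 3.16×10³¹ W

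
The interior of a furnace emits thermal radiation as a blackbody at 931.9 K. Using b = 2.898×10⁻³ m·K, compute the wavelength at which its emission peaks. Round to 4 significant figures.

λ_max ≈ 3.110 μm

Wien's displacement law: λ_max = b/T = (2.898×10⁻³ m·K)/(931.9 K) = 3.1098×10⁻⁶ m.
That is 3.110 μm, in the infrared range.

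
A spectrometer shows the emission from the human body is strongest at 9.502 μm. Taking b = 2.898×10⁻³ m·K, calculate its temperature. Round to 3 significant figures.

T ≈ 305 K

Wien's law gives T = b/λ_max = (2.898×10⁻³ m·K)/(9.502×10⁻⁶ m) = 305 K.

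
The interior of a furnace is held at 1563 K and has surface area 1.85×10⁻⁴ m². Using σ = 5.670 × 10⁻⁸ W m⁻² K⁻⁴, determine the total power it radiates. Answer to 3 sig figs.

P ≈ 62.6 W

Area A = 1.85×10⁻⁴ m².
P = σAT⁴ = 5.670×10⁻⁸ × 1.85×10⁻⁴ × (1563)⁴ = 62.6 W.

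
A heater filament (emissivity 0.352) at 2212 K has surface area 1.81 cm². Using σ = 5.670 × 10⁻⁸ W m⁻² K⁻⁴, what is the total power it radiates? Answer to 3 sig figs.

P ≈ 86.5 W

Area A = 1.81 cm² = 1.81×10⁻⁴ m².
P = εσAT⁴ = 0.352 × 5.670×10⁻⁸ × 1.81×10⁻⁴ × (2212)⁴ = 86.5 W.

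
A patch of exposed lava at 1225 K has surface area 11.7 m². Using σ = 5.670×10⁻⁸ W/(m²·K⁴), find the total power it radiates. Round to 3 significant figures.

P ≈ 1.49×10⁶ W

Area A = 11.7 m².
P = σAT⁴ = 5.670×10⁻⁸ × 11.7 × (1225)⁴ = 1.49×10⁶ W.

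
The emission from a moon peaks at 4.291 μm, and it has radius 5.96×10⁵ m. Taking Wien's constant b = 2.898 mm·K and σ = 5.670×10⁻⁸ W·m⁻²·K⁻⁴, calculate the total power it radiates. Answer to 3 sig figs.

P ≈ 5.27×10¹⁶ W

Wien's law: T = b/λ_max = 2.898×10⁻³/4.291×10⁻⁶ = 675.367 K.
Surface area A = 4πR² = 4π(5.96×10⁵ m)² = 4.46378×10¹² m².
Then P = σAT⁴ = 5.670×10⁻⁸×4.46378×10¹²×(675.367)⁴ = 5.27×10¹⁶ W.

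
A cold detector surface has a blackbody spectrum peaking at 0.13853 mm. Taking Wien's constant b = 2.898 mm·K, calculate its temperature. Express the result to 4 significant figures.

Wien's law gives T = b/λ_max = (2.898×10⁻³ m·K)/(1.3853×10⁻⁴ m) = 20.92 K.

T ≈ 20.92 K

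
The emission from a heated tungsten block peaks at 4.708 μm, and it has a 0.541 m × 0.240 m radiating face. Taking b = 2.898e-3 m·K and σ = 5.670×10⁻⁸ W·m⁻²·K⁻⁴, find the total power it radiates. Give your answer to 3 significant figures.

Wien's law: T = b/λ_max = 2.898×10⁻³/4.708×10⁻⁶ = 615.548 K.
Area A = 0.541 × 0.240 = 0.12984 m².
Then P = σAT⁴ = 5.670×10⁻⁸×0.12984×(615.548)⁴ = 1.06×10³ W.

P ≈ 1.06×10³ W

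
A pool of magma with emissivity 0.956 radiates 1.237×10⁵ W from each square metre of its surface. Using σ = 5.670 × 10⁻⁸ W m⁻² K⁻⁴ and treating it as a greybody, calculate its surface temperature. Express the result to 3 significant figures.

I = εσT⁴, so T = (I/εσ)^(1/4) = (1.237×10⁵/(0.956×5.670×10⁻⁸))^(1/4) = 1.23×10³ K.

T ≈ 1.23×10³ K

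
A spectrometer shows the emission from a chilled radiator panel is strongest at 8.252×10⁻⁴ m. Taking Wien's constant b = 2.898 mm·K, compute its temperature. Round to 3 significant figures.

Wien's law gives T = b/λ_max = (2.898×10⁻³ m·K)/(8.252×10⁻⁴ m) = 3.51 K.

T ≈ 3.51 K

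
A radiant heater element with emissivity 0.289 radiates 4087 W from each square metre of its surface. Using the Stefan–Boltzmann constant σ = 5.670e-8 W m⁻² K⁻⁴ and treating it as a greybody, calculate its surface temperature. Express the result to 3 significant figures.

I = εσT⁴, so T = (I/εσ)^(1/4) = (4087/(0.289×5.670×10⁻⁸))^(1/4) = 707 K.

T ≈ 707 K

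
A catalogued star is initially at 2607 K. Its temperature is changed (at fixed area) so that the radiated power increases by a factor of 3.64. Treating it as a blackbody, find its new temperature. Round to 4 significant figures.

T₂ ≈ 3601 K

P ∝ T⁴, so T₂/T₁ = (P₂/P₁)^(1/4) = (3.64)^(1/4) = 1.38126.
T₂ = 2607 × 1.38126 = 3601 K.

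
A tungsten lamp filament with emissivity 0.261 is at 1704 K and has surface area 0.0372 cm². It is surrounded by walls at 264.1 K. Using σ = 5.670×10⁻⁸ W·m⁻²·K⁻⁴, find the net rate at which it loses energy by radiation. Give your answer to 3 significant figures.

Net loss ≈ 0.464 W

Area A = 0.0372 cm² = 3.72×10⁻⁶ m².
Net radiated power P_net = εσA(T⁴ − T₀⁴) = 0.261×5.670×10⁻⁸×3.72×10⁻⁶×(1704⁴ − 264.1⁴).
T⁴ − T₀⁴ = 8.43099×10¹² − 4.86490×10⁹ = 8.42613×10¹² K⁴, so P_net = 0.464 W.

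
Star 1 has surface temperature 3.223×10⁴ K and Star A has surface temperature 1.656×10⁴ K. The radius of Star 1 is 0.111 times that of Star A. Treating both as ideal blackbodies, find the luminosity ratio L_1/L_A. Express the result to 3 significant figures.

L_1/L_A ≈ 0.177

L ∝ R²T⁴, so L_1/L_A = (R_1/R_A)²(T_1/T_A)⁴ = (0.111)² × (3.223×10⁴/1.656×10⁴)⁴ = 0.012321 × 14.3483 = 0.177.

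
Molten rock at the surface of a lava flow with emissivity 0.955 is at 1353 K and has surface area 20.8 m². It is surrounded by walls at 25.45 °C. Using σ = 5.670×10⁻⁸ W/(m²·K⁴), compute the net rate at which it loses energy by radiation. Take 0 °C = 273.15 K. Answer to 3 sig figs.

Net loss ≈ 3.77×10⁶ W

Surroundings: T = 25.45 °C + 273.15 = 298.60 K.
Area A = 20.8 m².
Net radiated power P_net = εσA(T⁴ − T₀⁴) = 0.955×5.670×10⁻⁸×20.8×(1353⁴ − 298.60⁴).
T⁴ − T₀⁴ = 3.35113×10¹² − 7.94986×10⁹ = 3.34318×10¹² K⁴, so P_net = 3.77×10⁶ W.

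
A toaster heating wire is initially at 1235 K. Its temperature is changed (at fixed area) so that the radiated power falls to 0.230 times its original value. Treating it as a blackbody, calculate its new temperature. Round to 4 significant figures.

P ∝ T⁴, so T₂/T₁ = (P₂/P₁)^(1/4) = (0.230)^(1/4) = 0.692519.
T₂ = 1235 × 0.692519 = 855.3 K.

T₂ ≈ 855.3 K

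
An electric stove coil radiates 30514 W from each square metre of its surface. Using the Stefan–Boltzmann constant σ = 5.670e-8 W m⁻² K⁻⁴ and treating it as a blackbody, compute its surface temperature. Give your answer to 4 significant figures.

I = σT⁴, so T = (I/σ)^(1/4) = (30514/(5.670×10⁻⁸))^(1/4) = 856.5 K.

T ≈ 856.5 K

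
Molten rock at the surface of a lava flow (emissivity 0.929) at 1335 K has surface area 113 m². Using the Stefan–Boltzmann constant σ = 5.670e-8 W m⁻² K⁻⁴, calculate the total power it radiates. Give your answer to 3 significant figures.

Area A = 113 m².
P = εσAT⁴ = 0.929 × 5.670×10⁻⁸ × 113 × (1335)⁴ = 1.89×10⁷ W.

P ≈ 1.89×10⁷ W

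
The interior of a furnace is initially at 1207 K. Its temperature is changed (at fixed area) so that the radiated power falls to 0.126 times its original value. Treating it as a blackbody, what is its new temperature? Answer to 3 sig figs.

T₂ ≈ 719 K

P ∝ T⁴, so T₂/T₁ = (P₂/P₁)^(1/4) = (0.126)^(1/4) = 0.595789.
T₂ = 1207 × 0.595789 = 719 K.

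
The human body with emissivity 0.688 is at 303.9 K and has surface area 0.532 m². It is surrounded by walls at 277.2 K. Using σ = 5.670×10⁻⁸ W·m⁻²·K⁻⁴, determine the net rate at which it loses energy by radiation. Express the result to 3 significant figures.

Area A = 0.532 m².
Net radiated power P_net = εσA(T⁴ − T₀⁴) = 0.688×5.670×10⁻⁸×0.532×(303.9⁴ − 277.2⁴).
T⁴ − T₀⁴ = 8.52948×10⁹ − 5.90436×10⁹ = 2.62512×10⁹ K⁴, so P_net = 54.5 W.

Net loss ≈ 54.5 W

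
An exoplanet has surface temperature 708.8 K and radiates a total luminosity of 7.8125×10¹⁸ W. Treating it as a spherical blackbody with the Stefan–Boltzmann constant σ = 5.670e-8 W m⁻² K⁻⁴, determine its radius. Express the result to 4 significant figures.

R ≈ 6.591×10⁶ m

L = 4πR²σT⁴ ⇒ R = √(L/(4πσT⁴)).
σT⁴ = 14311.3 W/m², so R = √(7.8125×10¹⁸/(4π×14311.3)) = 6.591×10⁶ m.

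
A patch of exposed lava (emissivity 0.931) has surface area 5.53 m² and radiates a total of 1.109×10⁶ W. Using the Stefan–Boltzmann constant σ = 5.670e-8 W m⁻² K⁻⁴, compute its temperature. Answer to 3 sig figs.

T ≈ 1.40×10³ K

Area A = 5.53 m².
P = εσAT⁴ ⇒ T = (P/(εσA))^(1/4) = (1.109×10⁶/(0.931×5.670×10⁻⁸×5.53))^(1/4) = 1.40×10³ K.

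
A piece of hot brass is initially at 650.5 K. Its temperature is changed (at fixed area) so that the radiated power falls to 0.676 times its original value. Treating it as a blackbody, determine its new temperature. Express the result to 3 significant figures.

P ∝ T⁴, so T₂/T₁ = (P₂/P₁)^(1/4) = (0.676)^(1/4) = 0.906748.
T₂ = 650.5 × 0.906748 = 590 K.

T₂ ≈ 590 K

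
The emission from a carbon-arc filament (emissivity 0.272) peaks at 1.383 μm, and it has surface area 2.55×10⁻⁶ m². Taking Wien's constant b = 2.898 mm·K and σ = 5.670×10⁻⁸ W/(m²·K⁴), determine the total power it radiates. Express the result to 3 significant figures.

Wien's law: T = b/λ_max = 2.898×10⁻³/1.383×10⁻⁶ = 2095.44 K.
Area A = 2.55×10⁻⁶ m².
Then P = εσAT⁴ = 0.272×5.670×10⁻⁸×2.55×10⁻⁶×(2095.44)⁴ = 0.758 W.

P ≈ 0.758 W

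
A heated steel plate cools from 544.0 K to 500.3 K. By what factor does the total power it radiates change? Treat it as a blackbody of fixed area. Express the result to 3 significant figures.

P₂/P₁ ≈ 0.715

P ∝ T⁴, so P₂/P₁ = (T₂/T₁)⁴ = (500.3/544.0)⁴ = (0.919669)⁴ = 0.715.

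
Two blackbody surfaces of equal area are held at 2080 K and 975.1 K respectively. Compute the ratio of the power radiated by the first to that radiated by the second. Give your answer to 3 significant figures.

With equal areas, P₁/P₂ = (T₁/T₂)⁴ = (2080/975.1)⁴ = 20.7.

P₁/P₂ ≈ 20.7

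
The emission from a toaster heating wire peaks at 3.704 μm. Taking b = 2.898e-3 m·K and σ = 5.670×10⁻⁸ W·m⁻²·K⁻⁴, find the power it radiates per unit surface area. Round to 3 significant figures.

Wien's law: T = b/λ_max = 2.898×10⁻³/3.704×10⁻⁶ = 782.397 K.
Then I = σT⁴ = 5.670×10⁻⁸×(782.397)⁴ = 2.12×10⁴ W/m².

I ≈ 2.12×10⁴ W/m²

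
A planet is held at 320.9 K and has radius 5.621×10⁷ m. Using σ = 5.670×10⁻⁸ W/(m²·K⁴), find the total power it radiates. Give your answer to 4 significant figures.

Surface area A = 4πR² = 4π(5.621×10⁷ m)² = 3.97043×10¹⁶ m².
P = σAT⁴ = 5.670×10⁻⁸ × 3.97043×10¹⁶ × (320.9)⁴ = 2.387×10¹⁹ W.

P ≈ 2.387×10¹⁹ W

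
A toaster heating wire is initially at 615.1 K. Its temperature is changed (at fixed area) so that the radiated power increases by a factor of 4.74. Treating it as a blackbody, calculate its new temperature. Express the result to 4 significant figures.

P ∝ T⁴, so T₂/T₁ = (P₂/P₁)^(1/4) = (4.74)^(1/4) = 1.47552.
T₂ = 615.1 × 1.47552 = 907.6 K.

T₂ ≈ 907.6 K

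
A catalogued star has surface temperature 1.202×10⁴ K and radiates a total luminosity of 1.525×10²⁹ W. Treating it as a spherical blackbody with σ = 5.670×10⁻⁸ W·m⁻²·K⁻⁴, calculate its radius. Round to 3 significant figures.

L = 4πR²σT⁴ ⇒ R = √(L/(4πσT⁴)).
σT⁴ = 1.18359×10⁹ W/m², so R = √(1.525×10²⁹/(4π×1.18359×10⁹)) = 3.20×10⁹ m.

R ≈ 3.20×10⁹ m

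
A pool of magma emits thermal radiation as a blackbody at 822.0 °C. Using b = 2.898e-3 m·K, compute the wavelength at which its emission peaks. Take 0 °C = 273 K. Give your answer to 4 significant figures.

T = 822.0 °C + 273 = 1095.0 K.
Wien's displacement law: λ_max = b/T = (2.898×10⁻³ m·K)/(1095.0 K) = 2.6466×10⁻⁶ m.
That is 2.647 μm, in the infrared range.

λ_max ≈ 2.647 μm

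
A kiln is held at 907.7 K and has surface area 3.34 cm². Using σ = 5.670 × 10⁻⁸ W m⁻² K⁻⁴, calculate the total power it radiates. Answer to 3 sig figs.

P ≈ 12.9 W

Area A = 3.34 cm² = 3.34×10⁻⁴ m².
P = σAT⁴ = 5.670×10⁻⁸ × 3.34×10⁻⁴ × (907.7)⁴ = 12.9 W.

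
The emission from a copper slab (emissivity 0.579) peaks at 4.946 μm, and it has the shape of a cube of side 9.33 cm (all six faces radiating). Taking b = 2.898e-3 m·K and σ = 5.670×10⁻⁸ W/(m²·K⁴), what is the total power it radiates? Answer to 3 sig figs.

Wien's law: T = b/λ_max = 2.898×10⁻³/4.946×10⁻⁶ = 585.928 K.
Area A = 6s² = 6×(0.0933 m)² = 0.0522293 m².
Then P = εσAT⁴ = 0.579×5.670×10⁻⁸×0.0522293×(585.928)⁴ = 202 W.

P ≈ 202 W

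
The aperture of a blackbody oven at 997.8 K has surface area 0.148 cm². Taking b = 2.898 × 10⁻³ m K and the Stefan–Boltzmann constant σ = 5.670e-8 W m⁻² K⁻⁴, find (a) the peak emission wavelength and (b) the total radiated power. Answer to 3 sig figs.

λ_max ≈ 2.90×10³ nm; P ≈ 0.832 W

(a) λ_max = b/T = 2.898×10⁻³/997.8 = 2.904×10⁻⁶ m = 2.90×10³ nm.
Area A = 0.148 cm² = 1.48×10⁻⁵ m².
(b) P = σAT⁴ = 5.670×10⁻⁸×1.48×10⁻⁵×(997.8)⁴ = 0.832 W.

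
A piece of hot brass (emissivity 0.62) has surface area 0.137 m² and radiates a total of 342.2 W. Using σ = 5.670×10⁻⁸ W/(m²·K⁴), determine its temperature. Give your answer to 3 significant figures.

Area A = 0.137 m².
P = εσAT⁴ ⇒ T = (P/(εσA))^(1/4) = (342.2/(0.62×5.670×10⁻⁸×0.137))^(1/4) = 516 K.

T ≈ 516 K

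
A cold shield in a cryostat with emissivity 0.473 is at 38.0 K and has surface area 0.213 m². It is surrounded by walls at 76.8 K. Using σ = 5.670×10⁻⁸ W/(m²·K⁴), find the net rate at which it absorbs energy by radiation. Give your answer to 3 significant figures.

Area A = 0.213 m².
Net radiated power P_net = εσA(T⁴ − T₀⁴) = 0.473×5.670×10⁻⁸×0.213×(38.0⁴ − 76.8⁴).
T⁴ − T₀⁴ = 2.08514×10⁶ − 3.47892×10⁷ = -3.27041×10⁷ K⁴, so P_net = -0.187 W — negative, meaning a net gain of 0.187 W.

Net gain ≈ 0.187 W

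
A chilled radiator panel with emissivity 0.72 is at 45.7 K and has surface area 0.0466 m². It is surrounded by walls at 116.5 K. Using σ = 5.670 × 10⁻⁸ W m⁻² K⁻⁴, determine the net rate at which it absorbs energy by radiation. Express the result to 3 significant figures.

Net gain ≈ 0.342 W

Area A = 0.0466 m².
Net radiated power P_net = εσA(T⁴ − T₀⁴) = 0.72×5.670×10⁻⁸×0.0466×(45.7⁴ − 116.5⁴).
T⁴ − T₀⁴ = 4.36179×10⁶ − 1.84206×10⁸ = -1.79844×10⁸ K⁴, so P_net = -0.342 W — negative, meaning a net gain of 0.342 W.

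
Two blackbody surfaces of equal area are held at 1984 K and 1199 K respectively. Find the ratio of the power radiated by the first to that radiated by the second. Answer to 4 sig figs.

With equal areas, P₁/P₂ = (T₁/T₂)⁴ = (1984/1199)⁴ = 7.497.

P₁/P₂ ≈ 7.497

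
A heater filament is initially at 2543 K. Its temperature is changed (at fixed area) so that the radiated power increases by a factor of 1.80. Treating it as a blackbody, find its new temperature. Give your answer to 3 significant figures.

P ∝ T⁴, so T₂/T₁ = (P₂/P₁)^(1/4) = (1.80)^(1/4) = 1.15829.
T₂ = 2543 × 1.15829 = 2.95×10³ K.

T₂ ≈ 2.95×10³ K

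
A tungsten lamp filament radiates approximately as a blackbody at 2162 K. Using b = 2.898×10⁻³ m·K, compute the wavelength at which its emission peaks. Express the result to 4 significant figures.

λ_max ≈ 1.340 μm

Wien's displacement law: λ_max = b/T = (2.898×10⁻³ m·K)/(2162 K) = 1.3404×10⁻⁶ m.
That is 1.340 μm, in the infrared range.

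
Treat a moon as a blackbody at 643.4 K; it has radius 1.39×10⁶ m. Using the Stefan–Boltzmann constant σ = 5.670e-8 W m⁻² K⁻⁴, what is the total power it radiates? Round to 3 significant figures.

P ≈ 2.36×10¹⁷ W

Surface area A = 4πR² = 4π(1.39×10⁶ m)² = 2.42795×10¹³ m².
P = σAT⁴ = 5.670×10⁻⁸ × 2.42795×10¹³ × (643.4)⁴ = 2.36×10¹⁷ W.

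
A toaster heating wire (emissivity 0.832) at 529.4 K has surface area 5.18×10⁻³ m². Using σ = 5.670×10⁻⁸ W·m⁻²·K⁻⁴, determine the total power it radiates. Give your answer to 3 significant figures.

P ≈ 19.2 W

Area A = 5.18×10⁻³ m².
P = εσAT⁴ = 0.832 × 5.670×10⁻⁸ × 5.18×10⁻³ × (529.4)⁴ = 19.2 W.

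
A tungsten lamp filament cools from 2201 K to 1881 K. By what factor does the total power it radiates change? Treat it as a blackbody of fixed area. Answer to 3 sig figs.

P ∝ T⁴, so P₂/P₁ = (T₂/T₁)⁴ = (1881/2201)⁴ = (0.854612)⁴ = 0.533.

P₂/P₁ ≈ 0.533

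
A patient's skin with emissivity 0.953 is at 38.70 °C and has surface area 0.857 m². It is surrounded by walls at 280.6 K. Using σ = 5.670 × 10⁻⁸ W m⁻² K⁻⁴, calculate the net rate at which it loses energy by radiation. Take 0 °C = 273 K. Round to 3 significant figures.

T = 38.70 °C + 273 = 311.70 K.
Area A = 0.857 m².
Net radiated power P_net = εσA(T⁴ − T₀⁴) = 0.953×5.670×10⁻⁸×0.857×(311.70⁴ − 280.6⁴).
T⁴ − T₀⁴ = 9.43946×10⁹ − 6.19941×10⁹ = 3.24005×10⁹ K⁴, so P_net = 150 W.

Net loss ≈ 150 W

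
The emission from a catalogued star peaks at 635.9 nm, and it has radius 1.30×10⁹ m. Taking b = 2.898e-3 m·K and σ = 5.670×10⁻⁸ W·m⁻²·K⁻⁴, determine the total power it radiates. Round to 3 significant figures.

Wien's law: T = b/λ_max = 2.898×10⁻³/6.359×10⁻⁷ = 4557.32 K.
Surface area A = 4πR² = 4π(1.30×10⁹ m)² = 2.12372×10¹⁹ m².
Then P = σAT⁴ = 5.670×10⁻⁸×2.12372×10¹⁹×(4557.32)⁴ = 5.19×10²⁶ W.

P ≈ 5.19×10²⁶ W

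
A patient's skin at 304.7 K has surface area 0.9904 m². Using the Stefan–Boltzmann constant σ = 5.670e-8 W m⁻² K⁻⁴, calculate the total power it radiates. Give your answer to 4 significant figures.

Area A = 0.9904 m².
P = σAT⁴ = 5.670×10⁻⁸ × 0.9904 × (304.7)⁴ = 484.0 W.

P ≈ 484.0 W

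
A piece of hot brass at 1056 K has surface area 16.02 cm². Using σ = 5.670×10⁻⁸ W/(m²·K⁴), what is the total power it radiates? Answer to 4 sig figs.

P ≈ 113.0 W

Area A = 16.02 cm² = 1.602×10⁻³ m².
P = σAT⁴ = 5.670×10⁻⁸ × 1.602×10⁻³ × (1056)⁴ = 113.0 W.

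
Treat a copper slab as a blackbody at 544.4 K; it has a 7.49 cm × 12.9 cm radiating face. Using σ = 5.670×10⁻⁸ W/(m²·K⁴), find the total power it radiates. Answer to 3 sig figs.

Area A = 0.0749 × 0.129 = 9.6621×10⁻³ m².
P = σAT⁴ = 5.670×10⁻⁸ × 9.6621×10⁻³ × (544.4)⁴ = 48.1 W.

P ≈ 48.1 W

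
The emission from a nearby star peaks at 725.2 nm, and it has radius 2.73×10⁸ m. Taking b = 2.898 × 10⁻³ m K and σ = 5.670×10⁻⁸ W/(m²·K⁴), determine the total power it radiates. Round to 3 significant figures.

P ≈ 1.35×10²⁵ W

Wien's law: T = b/λ_max = 2.898×10⁻³/7.252×10⁻⁷ = 3996.14 K.
Surface area A = 4πR² = 4π(2.73×10⁸ m)² = 9.36559×10¹⁷ m².
Then P = σAT⁴ = 5.670×10⁻⁸×9.36559×10¹⁷×(3996.14)⁴ = 1.35×10²⁵ W.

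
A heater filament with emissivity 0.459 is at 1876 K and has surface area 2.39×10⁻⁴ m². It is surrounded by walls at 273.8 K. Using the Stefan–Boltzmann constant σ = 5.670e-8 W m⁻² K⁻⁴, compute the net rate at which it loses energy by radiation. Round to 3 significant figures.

Area A = 2.39×10⁻⁴ m².
Net radiated power P_net = εσA(T⁴ − T₀⁴) = 0.459×5.670×10⁻⁸×2.39×10⁻⁴×(1876⁴ − 273.8⁴).
T⁴ − T₀⁴ = 1.23860×10¹³ − 5.61997×10⁹ = 1.23804×10¹³ K⁴, so P_net = 77.0 W.

Net loss ≈ 77.0 W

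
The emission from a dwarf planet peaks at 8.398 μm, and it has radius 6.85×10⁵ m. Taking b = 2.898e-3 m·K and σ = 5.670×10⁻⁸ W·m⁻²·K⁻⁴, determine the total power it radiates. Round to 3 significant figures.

Wien's law: T = b/λ_max = 2.898×10⁻³/8.398×10⁻⁶ = 345.082 K.
Surface area A = 4πR² = 4π(6.85×10⁵ m)² = 5.89646×10¹² m².
Then P = σAT⁴ = 5.670×10⁻⁸×5.89646×10¹²×(345.082)⁴ = 4.74×10¹⁵ W.

P ≈ 4.74×10¹⁵ W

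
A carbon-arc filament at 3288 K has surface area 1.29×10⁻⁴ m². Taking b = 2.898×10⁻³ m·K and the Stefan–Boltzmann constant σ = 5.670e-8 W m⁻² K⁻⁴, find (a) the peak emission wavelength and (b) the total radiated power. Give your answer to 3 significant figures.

λ_max ≈ 881 nm; P ≈ 855 W

(a) λ_max = b/T = 2.898×10⁻³/3288 = 8.814×10⁻⁷ m = 881 nm.
Area A = 1.29×10⁻⁴ m².
(b) P = σAT⁴ = 5.670×10⁻⁸×1.29×10⁻⁴×(3288)⁴ = 855 W.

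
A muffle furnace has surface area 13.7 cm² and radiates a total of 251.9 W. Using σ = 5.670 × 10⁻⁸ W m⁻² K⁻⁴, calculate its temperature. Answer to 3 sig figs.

Area A = 13.7 cm² = 1.37×10⁻³ m².
P = σAT⁴ ⇒ T = (P/(σA))^(1/4) = (251.9/(5.670×10⁻⁸×1.37×10⁻³))^(1/4) = 1.34×10³ K.

T ≈ 1.34×10³ K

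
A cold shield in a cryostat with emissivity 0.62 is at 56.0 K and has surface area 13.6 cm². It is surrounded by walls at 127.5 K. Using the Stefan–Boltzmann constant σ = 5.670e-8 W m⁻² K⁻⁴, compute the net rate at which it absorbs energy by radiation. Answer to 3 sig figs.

Area A = 13.6 cm² = 1.36×10⁻³ m².
Net radiated power P_net = εσA(T⁴ − T₀⁴) = 0.62×5.670×10⁻⁸×1.36×10⁻³×(56.0⁴ − 127.5⁴).
T⁴ − T₀⁴ = 9.83450×10⁶ − 2.64266×10⁸ = -2.54432×10⁸ K⁴, so P_net = -0.0122 W — negative, meaning a net gain of 0.0122 W.

Net gain ≈ 0.0122 W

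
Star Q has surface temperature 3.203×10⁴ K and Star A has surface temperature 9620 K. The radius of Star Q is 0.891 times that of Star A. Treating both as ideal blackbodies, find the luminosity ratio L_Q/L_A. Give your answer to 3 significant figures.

L ∝ R²T⁴, so L_Q/L_A = (R_Q/R_A)²(T_Q/T_A)⁴ = (0.891)² × (3.203×10⁴/9620)⁴ = 0.793881 × 122.893 = 97.6.

L_Q/L_A ≈ 97.6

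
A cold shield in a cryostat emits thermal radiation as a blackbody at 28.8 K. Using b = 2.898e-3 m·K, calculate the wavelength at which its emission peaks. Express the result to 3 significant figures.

Wien's displacement law: λ_max = b/T = (2.898×10⁻³ m·K)/(28.8 K) = 1.006×10⁻⁴ m.
That is 1.01×10⁻⁴ m, in the infrared range.

λ_max ≈ 1.01×10⁻⁴ m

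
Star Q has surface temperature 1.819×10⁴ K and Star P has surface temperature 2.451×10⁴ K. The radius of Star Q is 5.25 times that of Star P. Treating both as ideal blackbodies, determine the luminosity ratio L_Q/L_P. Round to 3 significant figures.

L ∝ R²T⁴, so L_Q/L_P = (R_Q/R_P)²(T_Q/T_P)⁴ = (5.25)² × (1.819×10⁴/2.451×10⁴)⁴ = 27.5625 × 0.303359 = 8.36.

L_Q/L_P ≈ 8.36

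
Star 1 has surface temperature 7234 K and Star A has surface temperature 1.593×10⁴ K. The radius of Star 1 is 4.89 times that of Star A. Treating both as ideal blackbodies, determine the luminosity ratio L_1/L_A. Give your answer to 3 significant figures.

L ∝ R²T⁴, so L_1/L_A = (R_1/R_A)²(T_1/T_A)⁴ = (4.89)² × (7234/1.593×10⁴)⁴ = 23.9121 × 0.0425256 = 1.02.

L_1/L_A ≈ 1.02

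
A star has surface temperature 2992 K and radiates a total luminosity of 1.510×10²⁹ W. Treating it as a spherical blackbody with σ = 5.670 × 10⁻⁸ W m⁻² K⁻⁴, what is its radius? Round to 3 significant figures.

R ≈ 5.14×10¹⁰ m

L = 4πR²σT⁴ ⇒ R = √(L/(4πσT⁴)).
σT⁴ = 4.54391×10⁶ W/m², so R = √(1.510×10²⁹/(4π×4.54391×10⁶)) = 5.14×10¹⁰ m.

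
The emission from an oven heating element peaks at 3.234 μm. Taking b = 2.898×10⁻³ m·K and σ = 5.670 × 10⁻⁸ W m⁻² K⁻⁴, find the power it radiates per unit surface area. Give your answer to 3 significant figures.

I ≈ 3.66×10⁴ W/m²

Wien's law: T = b/λ_max = 2.898×10⁻³/3.234×10⁻⁶ = 896.104 K.
Then I = σT⁴ = 5.670×10⁻⁸×(896.104)⁴ = 3.66×10⁴ W/m².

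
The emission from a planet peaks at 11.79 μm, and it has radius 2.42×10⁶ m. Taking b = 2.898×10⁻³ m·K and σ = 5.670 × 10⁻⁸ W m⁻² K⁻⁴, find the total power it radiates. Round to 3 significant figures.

Wien's law: T = b/λ_max = 2.898×10⁻³/1.179×10⁻⁵ = 245.802 K.
Surface area A = 4πR² = 4π(2.42×10⁶ m)² = 7.35937×10¹³ m².
Then P = σAT⁴ = 5.670×10⁻⁸×7.35937×10¹³×(245.802)⁴ = 1.52×10¹⁶ W.

P ≈ 1.52×10¹⁶ W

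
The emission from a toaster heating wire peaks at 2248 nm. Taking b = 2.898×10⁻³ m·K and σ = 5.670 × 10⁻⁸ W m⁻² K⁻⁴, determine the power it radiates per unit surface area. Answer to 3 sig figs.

I ≈ 1.57×10⁵ W/m²

Wien's law: T = b/λ_max = 2.898×10⁻³/2.248×10⁻⁶ = 1289.15 K.
Then I = σT⁴ = 5.670×10⁻⁸×(1289.15)⁴ = 1.57×10⁵ W/m².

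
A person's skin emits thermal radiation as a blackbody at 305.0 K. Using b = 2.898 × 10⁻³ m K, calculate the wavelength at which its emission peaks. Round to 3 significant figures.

Wien's displacement law: λ_max = b/T = (2.898×10⁻³ m·K)/(305.0 K) = 9.502×10⁻⁶ m.
That is 9.50 μm, in the infrared range.

λ_max ≈ 9.50 μm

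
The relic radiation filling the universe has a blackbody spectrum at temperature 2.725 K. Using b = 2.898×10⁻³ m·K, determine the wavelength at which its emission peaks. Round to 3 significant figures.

Wien's displacement law: λ_max = b/T = (2.898×10⁻³ m·K)/(2.725 K) = 1.063×10⁻³ m.
That is 1.06×10⁻³ m, in the microwave range.

λ_max ≈ 1.06×10⁻³ m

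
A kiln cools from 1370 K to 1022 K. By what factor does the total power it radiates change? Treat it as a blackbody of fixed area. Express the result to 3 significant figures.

P ∝ T⁴, so P₂/P₁ = (T₂/T₁)⁴ = (1022/1370)⁴ = (0.745985)⁴ = 0.310.

P₂/P₁ ≈ 0.310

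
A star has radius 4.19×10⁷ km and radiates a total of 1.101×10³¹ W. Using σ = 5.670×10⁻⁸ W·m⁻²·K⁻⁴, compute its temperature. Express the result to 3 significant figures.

T ≈ 9.69×10³ K

Surface area A = 4πR² = 4π(4.19×10¹⁰ m)² = 2.20616×10²² m².
P = σAT⁴ ⇒ T = (P/(σA))^(1/4) = (1.101×10³¹/(5.670×10⁻⁸×2.20616×10²²))^(1/4) = 9.69×10³ K.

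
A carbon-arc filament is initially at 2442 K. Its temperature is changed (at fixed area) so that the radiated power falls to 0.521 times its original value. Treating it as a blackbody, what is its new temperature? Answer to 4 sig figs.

T₂ ≈ 2075 K

P ∝ T⁴, so T₂/T₁ = (P₂/P₁)^(1/4) = (0.521)^(1/4) = 0.849590.
T₂ = 2442 × 0.849590 = 2075 K.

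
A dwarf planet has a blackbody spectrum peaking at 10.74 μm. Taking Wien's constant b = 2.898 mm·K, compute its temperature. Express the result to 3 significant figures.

T ≈ 270 K

Wien's law gives T = b/λ_max = (2.898×10⁻³ m·K)/(1.074×10⁻⁵ m) = 270 K.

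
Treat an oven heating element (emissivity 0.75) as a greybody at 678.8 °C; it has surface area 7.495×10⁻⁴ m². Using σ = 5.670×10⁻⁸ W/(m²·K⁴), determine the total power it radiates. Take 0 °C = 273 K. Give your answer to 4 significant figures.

T = 678.8 °C + 273 = 951.8 K.
Area A = 7.495×10⁻⁴ m².
P = εσAT⁴ = 0.75 × 5.670×10⁻⁸ × 7.495×10⁻⁴ × (951.8)⁴ = 26.16 W.

P ≈ 26.16 W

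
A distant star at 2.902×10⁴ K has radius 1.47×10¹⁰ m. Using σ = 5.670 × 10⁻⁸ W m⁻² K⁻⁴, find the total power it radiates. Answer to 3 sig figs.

Surface area A = 4πR² = 4π(1.47×10¹⁰ m)² = 2.71547×10²¹ m².
P = σAT⁴ = 5.670×10⁻⁸ × 2.71547×10²¹ × (2.902×10⁴)⁴ = 1.09×10³² W.

P ≈ 1.09×10³² W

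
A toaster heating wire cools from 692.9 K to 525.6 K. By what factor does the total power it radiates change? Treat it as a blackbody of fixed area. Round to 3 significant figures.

P₂/P₁ ≈ 0.331

P ∝ T⁴, so P₂/P₁ = (T₂/T₁)⁴ = (525.6/692.9)⁴ = (0.758551)⁴ = 0.331.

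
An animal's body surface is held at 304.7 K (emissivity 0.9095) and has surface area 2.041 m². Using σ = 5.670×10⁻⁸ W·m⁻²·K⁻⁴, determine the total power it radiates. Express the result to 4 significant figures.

P ≈ 907.2 W

Area A = 2.041 m².
P = εσAT⁴ = 0.9095 × 5.670×10⁻⁸ × 2.041 × (304.7)⁴ = 907.2 W.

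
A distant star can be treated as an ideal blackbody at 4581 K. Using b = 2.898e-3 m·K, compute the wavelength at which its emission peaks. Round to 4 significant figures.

Wien's displacement law: λ_max = b/T = (2.898×10⁻³ m·K)/(4581 K) = 6.3261×10⁻⁷ m.
That is 0.6326 μm, in the visible range.

λ_max ≈ 0.6326 μm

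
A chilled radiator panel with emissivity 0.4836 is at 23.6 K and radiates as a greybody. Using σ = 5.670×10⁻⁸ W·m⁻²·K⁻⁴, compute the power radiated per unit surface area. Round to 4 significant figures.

Stefan–Boltzmann: I = εσT⁴ = 0.4836 × 5.670×10⁻⁸ × (23.6)⁴ = 8.506×10⁻³ W/m².

I ≈ 8.506×10⁻³ W/m²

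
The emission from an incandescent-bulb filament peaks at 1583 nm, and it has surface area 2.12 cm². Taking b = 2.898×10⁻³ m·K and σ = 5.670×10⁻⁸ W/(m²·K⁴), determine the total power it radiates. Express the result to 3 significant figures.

Wien's law: T = b/λ_max = 2.898×10⁻³/1.583×10⁻⁶ = 1830.70 K.
Area A = 2.12 cm² = 2.12×10⁻⁴ m².
Then P = σAT⁴ = 5.670×10⁻⁸×2.12×10⁻⁴×(1830.70)⁴ = 135 W.

P ≈ 135 W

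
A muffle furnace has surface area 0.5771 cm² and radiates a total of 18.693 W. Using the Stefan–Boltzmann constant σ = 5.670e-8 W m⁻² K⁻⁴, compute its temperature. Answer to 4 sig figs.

T ≈ 1546 K

Area A = 0.5771 cm² = 5.771×10⁻⁵ m².
P = σAT⁴ ⇒ T = (P/(σA))^(1/4) = (18.693/(5.670×10⁻⁸×5.771×10⁻⁵))^(1/4) = 1546 K.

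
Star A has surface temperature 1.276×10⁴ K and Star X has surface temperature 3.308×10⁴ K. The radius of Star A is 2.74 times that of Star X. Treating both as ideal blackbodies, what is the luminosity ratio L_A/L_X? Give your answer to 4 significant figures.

L ∝ R²T⁴, so L_A/L_X = (R_A/R_X)²(T_A/T_X)⁴ = (2.74)² × (1.276×10⁴/3.308×10⁴)⁴ = 7.5076 × 0.0221381 = 0.1662.

L_A/L_X ≈ 0.1662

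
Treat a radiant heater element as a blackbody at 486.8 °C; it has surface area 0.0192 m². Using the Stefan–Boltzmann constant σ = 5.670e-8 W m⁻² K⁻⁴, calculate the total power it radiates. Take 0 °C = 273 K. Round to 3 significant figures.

T = 486.8 °C + 273 = 759.8 K.
Area A = 0.0192 m².
P = σAT⁴ = 5.670×10⁻⁸ × 0.0192 × (759.8)⁴ = 363 W.

P ≈ 363 W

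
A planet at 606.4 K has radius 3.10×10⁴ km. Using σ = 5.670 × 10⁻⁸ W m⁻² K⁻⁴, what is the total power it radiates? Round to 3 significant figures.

P ≈ 9.26×10¹⁹ W

Surface area A = 4πR² = 4π(3.10×10⁷ m)² = 1.20763×10¹⁶ m².
P = σAT⁴ = 5.670×10⁻⁸ × 1.20763×10¹⁶ × (606.4)⁴ = 9.26×10¹⁹ W.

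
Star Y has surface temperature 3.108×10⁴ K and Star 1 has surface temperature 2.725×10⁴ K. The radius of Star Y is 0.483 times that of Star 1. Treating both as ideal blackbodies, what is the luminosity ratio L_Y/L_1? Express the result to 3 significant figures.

L ∝ R²T⁴, so L_Y/L_1 = (R_Y/R_1)²(T_Y/T_1)⁴ = (0.483)² × (3.108×10⁴/2.725×10⁴)⁴ = 0.233289 × 1.69222 = 0.395.

L_Y/L_1 ≈ 0.395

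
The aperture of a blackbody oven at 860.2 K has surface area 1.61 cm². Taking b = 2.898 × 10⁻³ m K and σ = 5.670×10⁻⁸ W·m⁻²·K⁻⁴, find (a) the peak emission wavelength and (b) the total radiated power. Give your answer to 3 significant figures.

(a) λ_max = b/T = 2.898×10⁻³/860.2 = 3.369×10⁻⁶ m = 3.37 μm.
Area A = 1.61 cm² = 1.61×10⁻⁴ m².
(b) P = σAT⁴ = 5.670×10⁻⁸×1.61×10⁻⁴×(860.2)⁴ = 5.00 W.

λ_max ≈ 3.37 μm; P ≈ 5.00 W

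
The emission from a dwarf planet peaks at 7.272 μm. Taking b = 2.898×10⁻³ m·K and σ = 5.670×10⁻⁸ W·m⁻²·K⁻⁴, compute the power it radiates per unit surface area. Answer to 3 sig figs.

Wien's law: T = b/λ_max = 2.898×10⁻³/7.272×10⁻⁶ = 398.515 K.
Then I = σT⁴ = 5.670×10⁻⁸×(398.515)⁴ = 1.43×10³ W/m².

I ≈ 1.43×10³ W/m²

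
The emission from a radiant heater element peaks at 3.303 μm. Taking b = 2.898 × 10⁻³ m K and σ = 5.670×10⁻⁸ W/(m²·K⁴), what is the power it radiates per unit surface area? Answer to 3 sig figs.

Wien's law: T = b/λ_max = 2.898×10⁻³/3.303×10⁻⁶ = 877.384 K.
Then I = σT⁴ = 5.670×10⁻⁸×(877.384)⁴ = 3.36×10⁴ W/m².

I ≈ 3.36×10⁴ W/m²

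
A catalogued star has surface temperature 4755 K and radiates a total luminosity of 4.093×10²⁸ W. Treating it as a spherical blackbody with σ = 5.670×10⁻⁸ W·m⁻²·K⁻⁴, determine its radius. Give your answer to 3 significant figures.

L = 4πR²σT⁴ ⇒ R = √(L/(4πσT⁴)).
σT⁴ = 2.89858×10⁷ W/m², so R = √(4.093×10²⁸/(4π×2.89858×10⁷)) = 1.06×10¹⁰ m.

R ≈ 1.06×10¹⁰ m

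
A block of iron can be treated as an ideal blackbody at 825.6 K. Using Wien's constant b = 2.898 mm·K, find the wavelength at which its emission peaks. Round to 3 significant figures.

λ_max ≈ 3.51 μm

Wien's displacement law: λ_max = b/T = (2.898×10⁻³ m·K)/(825.6 K) = 3.510×10⁻⁶ m.
That is 3.51 μm, in the infrared range.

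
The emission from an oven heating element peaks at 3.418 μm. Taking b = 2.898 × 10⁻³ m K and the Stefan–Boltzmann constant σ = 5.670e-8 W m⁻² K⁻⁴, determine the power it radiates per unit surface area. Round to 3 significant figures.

I ≈ 2.93×10⁴ W/m²

Wien's law: T = b/λ_max = 2.898×10⁻³/3.418×10⁻⁶ = 847.864 K.
Then I = σT⁴ = 5.670×10⁻⁸×(847.864)⁴ = 2.93×10⁴ W/m².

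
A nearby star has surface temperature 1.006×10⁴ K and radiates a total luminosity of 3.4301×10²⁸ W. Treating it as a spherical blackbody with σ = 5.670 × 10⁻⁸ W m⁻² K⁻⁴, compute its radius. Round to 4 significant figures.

R ≈ 2.168×10⁹ m

L = 4πR²σT⁴ ⇒ R = √(L/(4πσT⁴)).
σT⁴ = 5.80731×10⁸ W/m², so R = √(3.4301×10²⁸/(4π×5.80731×10⁸)) = 2.168×10⁹ m.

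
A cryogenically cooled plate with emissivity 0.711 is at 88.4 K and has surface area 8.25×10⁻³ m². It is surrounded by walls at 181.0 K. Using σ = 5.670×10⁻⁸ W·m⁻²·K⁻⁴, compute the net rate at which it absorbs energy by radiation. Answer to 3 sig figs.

Area A = 8.25×10⁻³ m².
Net radiated power P_net = εσA(T⁴ − T₀⁴) = 0.711×5.670×10⁻⁸×8.25×10⁻³×(88.4⁴ − 181.0⁴).
T⁴ − T₀⁴ = 6.10673×10⁷ − 1.07328×10⁹ = -1.01221×10⁹ K⁴, so P_net = -0.337 W — negative, meaning a net gain of 0.337 W.

Net gain ≈ 0.337 W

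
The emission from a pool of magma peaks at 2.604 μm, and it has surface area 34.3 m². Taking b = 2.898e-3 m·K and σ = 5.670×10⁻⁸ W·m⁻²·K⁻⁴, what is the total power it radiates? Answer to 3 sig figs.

Wien's law: T = b/λ_max = 2.898×10⁻³/2.604×10⁻⁶ = 1112.90 K.
Area A = 34.3 m².
Then P = σAT⁴ = 5.670×10⁻⁸×34.3×(1112.90)⁴ = 2.98×10⁶ W.

P ≈ 2.98×10⁶ W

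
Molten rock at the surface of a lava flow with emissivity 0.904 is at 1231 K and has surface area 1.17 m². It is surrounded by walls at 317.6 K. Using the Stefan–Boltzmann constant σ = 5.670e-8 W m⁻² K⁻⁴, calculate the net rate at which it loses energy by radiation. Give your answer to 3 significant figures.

Net loss ≈ 1.37×10⁵ W

Area A = 1.17 m².
Net radiated power P_net = εσA(T⁴ − T₀⁴) = 0.904×5.670×10⁻⁸×1.17×(1231⁴ − 317.6⁴).
T⁴ − T₀⁴ = 2.29632×10¹² − 1.01747×10¹⁰ = 2.28615×10¹² K⁴, so P_net = 1.37×10⁵ W.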